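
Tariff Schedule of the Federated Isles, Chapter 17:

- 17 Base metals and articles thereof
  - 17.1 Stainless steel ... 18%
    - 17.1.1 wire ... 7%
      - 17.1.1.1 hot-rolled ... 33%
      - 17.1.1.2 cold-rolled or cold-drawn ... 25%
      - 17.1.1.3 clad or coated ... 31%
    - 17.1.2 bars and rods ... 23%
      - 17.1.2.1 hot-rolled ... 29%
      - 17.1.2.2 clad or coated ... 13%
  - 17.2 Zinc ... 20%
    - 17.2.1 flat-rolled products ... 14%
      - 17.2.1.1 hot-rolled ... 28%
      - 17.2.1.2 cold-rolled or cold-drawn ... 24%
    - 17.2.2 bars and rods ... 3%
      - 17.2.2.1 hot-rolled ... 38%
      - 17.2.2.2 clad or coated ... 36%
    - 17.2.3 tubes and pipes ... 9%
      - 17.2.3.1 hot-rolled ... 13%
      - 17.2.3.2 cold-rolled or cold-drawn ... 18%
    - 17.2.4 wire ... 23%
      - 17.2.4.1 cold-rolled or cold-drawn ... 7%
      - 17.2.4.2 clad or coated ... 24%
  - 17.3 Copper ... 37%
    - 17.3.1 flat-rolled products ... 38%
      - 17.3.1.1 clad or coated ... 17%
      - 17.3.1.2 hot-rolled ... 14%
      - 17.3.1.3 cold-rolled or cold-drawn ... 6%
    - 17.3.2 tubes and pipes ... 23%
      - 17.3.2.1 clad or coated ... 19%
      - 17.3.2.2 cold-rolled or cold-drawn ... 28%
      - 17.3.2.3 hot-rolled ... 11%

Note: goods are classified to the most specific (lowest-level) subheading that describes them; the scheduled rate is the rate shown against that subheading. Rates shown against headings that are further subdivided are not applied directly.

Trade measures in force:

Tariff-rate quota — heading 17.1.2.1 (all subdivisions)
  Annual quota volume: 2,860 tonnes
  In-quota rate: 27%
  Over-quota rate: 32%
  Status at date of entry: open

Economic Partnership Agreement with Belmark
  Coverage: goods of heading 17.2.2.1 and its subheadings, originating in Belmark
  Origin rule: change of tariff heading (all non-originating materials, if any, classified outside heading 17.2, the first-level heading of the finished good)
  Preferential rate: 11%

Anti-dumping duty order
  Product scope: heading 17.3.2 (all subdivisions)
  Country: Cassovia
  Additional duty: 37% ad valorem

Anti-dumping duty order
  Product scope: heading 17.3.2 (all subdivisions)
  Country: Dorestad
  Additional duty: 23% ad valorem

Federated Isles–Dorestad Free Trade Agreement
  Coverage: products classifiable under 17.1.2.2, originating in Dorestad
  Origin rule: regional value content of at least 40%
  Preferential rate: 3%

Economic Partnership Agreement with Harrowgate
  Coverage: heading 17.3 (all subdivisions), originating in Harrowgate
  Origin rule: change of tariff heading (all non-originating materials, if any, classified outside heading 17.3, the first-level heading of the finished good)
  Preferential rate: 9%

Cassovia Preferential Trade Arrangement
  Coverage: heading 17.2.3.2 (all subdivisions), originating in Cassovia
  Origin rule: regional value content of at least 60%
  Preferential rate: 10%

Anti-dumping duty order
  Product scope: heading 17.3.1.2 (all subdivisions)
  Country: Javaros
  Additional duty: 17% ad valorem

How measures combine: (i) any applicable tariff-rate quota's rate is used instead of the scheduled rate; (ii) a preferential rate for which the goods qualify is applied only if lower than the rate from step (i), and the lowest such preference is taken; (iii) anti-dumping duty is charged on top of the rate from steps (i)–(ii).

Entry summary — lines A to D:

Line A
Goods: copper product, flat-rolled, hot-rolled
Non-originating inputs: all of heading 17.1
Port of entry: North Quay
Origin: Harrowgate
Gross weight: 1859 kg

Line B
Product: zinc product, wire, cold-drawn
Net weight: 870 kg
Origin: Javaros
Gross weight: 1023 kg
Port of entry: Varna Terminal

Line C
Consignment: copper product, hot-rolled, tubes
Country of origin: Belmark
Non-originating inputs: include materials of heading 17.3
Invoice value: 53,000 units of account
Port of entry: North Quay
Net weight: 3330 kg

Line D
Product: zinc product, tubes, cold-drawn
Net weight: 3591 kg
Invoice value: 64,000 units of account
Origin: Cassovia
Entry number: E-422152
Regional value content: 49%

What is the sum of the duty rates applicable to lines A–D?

45%

Line A: copper → 17.3; flat-rolled → 17.3.1; hot-rolled → 17.3.1.2. Scheduled 14%. Harrowgate agreement on 17.3: CTH met → 9% available; preferential 9%. → 9%.
Line B: zinc → 17.2; wire → 17.2.4; cold-drawn → 17.2.4.1. Scheduled 7%. No special measure applies. → 7%.
Line C: copper → 17.3; tubes → 17.3.2; hot-rolled → 17.3.2.3. Scheduled 11%. Belmark agreement on 17.2.2.1: 17.3.2.3 not covered. → 11%.
Line D: zinc → 17.2; tubes → 17.2.3; cold-drawn → 17.2.3.2. Scheduled 18%. Cassovia agreement on 17.2.3.2: RVC < 60%. → 18%.
Sum: 9% + 7% + 11% + 18% = 45%.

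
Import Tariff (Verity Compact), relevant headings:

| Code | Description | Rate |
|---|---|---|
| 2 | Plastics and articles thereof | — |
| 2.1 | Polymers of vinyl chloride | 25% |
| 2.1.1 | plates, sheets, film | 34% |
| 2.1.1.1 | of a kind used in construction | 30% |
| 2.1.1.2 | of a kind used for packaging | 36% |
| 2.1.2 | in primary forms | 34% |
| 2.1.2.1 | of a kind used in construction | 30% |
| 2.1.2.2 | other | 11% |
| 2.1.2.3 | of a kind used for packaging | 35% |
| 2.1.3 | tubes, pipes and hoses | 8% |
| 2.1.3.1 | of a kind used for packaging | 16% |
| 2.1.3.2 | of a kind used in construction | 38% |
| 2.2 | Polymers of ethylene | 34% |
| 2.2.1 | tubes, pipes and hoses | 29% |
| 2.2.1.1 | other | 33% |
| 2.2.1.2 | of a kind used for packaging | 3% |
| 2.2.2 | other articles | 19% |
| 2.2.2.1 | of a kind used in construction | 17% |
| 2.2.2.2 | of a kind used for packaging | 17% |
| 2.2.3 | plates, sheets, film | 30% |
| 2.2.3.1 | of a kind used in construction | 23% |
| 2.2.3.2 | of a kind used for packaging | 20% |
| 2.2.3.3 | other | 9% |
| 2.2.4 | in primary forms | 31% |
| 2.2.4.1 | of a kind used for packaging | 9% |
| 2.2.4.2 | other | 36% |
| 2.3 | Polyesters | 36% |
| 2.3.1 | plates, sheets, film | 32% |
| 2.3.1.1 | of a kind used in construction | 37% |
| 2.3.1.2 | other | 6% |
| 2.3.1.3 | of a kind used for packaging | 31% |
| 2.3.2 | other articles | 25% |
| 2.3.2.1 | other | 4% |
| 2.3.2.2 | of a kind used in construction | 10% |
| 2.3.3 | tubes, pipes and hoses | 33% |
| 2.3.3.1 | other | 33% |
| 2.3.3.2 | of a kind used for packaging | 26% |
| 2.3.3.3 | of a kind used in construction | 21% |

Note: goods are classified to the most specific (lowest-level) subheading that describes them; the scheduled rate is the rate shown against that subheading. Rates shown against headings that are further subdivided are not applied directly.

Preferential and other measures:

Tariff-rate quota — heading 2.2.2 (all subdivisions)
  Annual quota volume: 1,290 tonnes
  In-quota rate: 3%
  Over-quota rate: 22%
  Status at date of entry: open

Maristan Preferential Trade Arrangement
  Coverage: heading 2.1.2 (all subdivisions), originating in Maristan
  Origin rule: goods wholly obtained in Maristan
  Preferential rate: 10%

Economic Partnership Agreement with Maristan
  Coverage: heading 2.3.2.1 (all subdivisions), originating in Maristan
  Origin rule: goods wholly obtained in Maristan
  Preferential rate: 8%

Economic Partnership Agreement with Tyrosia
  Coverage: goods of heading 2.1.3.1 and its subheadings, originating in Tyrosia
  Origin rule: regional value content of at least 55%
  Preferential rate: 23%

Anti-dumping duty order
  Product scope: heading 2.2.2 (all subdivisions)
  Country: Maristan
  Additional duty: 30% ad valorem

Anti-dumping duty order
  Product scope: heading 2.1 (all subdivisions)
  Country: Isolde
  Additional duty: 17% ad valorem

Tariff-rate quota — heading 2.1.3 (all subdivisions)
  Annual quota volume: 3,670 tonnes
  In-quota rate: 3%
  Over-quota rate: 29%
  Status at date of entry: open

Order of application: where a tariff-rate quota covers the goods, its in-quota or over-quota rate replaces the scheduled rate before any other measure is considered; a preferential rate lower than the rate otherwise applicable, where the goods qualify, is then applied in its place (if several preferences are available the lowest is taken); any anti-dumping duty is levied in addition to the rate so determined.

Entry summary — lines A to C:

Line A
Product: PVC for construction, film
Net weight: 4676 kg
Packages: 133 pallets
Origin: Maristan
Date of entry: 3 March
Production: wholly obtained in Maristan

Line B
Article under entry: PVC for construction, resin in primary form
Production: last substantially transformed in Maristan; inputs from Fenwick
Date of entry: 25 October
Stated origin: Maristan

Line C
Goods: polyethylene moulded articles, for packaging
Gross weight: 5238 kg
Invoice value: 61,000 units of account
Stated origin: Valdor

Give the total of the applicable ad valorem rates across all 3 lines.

Line A: PVC → 2.1; film → 2.1.1; for construction → 2.1.1.1. Scheduled 30%. Maristan agreement on 2.1.2: 2.1.1.1 not covered; Maristan agreement on 2.3.2.1: 2.1.1.1 not covered. → 30%.
Line B: PVC → 2.1; resin in primary form → 2.1.2; for construction → 2.1.2.1. Scheduled 30%. Maristan agreement on 2.1.2: not wholly obtained; Maristan agreement on 2.3.2.1: 2.1.2.1 not covered. → 30%.
Line C: polyethylene → 2.2; moulded articles → 2.2.2; for packaging → 2.2.2.2. Scheduled 17%. quota on 2.2.2 open → in-quota 3%. → 3%.
Sum: 30% + 30% + 3% = 63%.

63%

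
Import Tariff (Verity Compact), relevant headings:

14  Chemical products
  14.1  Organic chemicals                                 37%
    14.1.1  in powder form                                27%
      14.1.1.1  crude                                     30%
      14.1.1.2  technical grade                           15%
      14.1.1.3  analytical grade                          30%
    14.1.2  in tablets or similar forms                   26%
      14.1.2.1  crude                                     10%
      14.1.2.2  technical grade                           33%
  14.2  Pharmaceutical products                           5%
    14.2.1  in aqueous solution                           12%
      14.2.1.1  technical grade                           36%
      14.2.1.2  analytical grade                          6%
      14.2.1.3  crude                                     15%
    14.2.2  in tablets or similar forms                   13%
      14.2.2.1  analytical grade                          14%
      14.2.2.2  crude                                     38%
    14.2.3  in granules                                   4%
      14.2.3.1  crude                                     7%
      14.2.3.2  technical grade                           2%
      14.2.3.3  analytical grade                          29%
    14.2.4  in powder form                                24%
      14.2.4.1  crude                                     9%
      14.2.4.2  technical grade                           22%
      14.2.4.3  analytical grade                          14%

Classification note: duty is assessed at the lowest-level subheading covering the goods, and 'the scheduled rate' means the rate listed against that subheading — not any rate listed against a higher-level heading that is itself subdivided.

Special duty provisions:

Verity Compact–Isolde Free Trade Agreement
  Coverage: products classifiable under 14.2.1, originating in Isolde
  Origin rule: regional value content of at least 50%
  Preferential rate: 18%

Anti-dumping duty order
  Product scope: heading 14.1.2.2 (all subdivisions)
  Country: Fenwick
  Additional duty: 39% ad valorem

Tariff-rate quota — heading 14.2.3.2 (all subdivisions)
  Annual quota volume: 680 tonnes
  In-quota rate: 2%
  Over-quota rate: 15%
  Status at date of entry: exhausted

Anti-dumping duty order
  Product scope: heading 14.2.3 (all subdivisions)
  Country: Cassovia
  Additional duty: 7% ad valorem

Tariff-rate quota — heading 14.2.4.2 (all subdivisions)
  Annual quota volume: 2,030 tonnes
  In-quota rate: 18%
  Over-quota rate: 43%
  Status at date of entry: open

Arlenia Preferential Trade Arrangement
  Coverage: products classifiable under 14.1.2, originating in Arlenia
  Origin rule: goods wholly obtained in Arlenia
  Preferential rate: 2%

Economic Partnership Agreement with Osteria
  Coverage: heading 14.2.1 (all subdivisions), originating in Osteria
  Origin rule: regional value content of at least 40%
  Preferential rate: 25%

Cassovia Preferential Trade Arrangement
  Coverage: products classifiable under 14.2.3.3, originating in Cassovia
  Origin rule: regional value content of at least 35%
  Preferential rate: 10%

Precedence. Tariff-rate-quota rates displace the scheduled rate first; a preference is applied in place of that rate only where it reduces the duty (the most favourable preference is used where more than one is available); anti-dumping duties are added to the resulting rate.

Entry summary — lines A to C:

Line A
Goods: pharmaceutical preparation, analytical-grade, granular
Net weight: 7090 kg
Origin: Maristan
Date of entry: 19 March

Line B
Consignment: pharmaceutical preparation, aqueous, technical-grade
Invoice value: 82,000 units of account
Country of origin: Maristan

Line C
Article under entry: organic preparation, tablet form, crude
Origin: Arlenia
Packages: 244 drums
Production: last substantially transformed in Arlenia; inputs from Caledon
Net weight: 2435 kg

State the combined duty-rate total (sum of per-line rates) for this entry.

Line A: pharmaceutical → 14.2; granular → 14.2.3; analytical-grade → 14.2.3.3. Scheduled 29%. No special measure applies. → 29%.
Line B: pharmaceutical → 14.2; aqueous → 14.2.1; technical-grade → 14.2.1.1. Scheduled 36%. No special measure applies. → 36%.
Line C: organic → 14.1; tablet form → 14.1.2; crude → 14.1.2.1. Scheduled 10%. Arlenia agreement on 14.1.2: not wholly obtained. → 10%.
Sum: 29% + 36% + 10% = 75%.

75%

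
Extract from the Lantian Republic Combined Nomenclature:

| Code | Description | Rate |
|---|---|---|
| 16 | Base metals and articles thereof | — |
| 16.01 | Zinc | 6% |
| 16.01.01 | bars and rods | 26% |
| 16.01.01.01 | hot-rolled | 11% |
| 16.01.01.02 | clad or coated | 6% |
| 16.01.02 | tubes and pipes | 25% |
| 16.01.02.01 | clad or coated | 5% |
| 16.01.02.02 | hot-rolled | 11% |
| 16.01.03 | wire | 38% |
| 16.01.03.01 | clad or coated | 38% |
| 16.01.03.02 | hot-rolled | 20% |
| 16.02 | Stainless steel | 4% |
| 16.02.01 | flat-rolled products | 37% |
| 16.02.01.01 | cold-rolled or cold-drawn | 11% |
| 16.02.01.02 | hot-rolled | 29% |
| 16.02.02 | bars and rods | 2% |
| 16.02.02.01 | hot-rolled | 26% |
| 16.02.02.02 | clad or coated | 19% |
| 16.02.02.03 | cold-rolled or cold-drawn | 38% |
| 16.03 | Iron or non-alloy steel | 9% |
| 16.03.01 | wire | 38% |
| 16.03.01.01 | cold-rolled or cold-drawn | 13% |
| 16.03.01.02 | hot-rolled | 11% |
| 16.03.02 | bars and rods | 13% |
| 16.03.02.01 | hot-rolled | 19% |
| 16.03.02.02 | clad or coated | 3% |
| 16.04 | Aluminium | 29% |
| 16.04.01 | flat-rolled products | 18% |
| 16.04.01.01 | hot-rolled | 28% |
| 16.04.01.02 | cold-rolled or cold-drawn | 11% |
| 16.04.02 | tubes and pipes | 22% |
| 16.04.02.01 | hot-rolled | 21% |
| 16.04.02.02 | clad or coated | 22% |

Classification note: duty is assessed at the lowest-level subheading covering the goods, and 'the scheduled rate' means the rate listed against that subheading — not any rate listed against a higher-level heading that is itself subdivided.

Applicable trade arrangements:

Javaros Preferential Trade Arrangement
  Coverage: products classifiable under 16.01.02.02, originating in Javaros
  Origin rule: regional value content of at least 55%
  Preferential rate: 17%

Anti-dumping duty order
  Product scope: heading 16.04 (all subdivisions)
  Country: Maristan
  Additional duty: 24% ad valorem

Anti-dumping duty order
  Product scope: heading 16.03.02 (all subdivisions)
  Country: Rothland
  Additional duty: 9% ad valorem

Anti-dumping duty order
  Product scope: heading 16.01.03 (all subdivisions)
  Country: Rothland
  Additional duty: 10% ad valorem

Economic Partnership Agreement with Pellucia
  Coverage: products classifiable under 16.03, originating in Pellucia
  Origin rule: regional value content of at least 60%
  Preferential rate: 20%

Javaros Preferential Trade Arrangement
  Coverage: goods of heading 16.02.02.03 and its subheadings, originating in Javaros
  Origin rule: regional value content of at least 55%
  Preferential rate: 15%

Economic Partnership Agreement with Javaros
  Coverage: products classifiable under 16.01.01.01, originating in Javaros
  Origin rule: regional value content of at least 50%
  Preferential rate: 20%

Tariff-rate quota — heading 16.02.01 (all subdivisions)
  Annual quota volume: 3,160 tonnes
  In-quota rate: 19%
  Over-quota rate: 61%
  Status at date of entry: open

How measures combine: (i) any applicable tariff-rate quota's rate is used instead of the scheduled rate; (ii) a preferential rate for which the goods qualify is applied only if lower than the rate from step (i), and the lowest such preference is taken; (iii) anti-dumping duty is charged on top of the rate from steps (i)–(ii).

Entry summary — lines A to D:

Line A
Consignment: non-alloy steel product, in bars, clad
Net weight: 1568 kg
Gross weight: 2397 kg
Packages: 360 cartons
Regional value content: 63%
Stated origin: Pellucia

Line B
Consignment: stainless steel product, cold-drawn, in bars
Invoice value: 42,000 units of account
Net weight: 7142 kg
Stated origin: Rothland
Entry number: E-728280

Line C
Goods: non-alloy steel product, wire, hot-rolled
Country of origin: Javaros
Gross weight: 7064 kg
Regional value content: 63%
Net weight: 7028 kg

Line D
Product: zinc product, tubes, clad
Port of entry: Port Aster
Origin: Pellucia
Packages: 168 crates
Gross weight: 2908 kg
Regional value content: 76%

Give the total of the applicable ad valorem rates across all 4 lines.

Line A: non-alloy steel → 16.03; in bars → 16.03.02; clad → 16.03.02.02. Scheduled 3%. Pellucia agreement on 16.03: RVC ≥ 60% → 20% available; preference 20% not lower than 3% → no reduction. → 3%.
Line B: stainless steel → 16.02; in bars → 16.02.02; cold-drawn → 16.02.02.03. Scheduled 38%. No special measure applies. → 38%.
Line C: non-alloy steel → 16.03; wire → 16.03.01; hot-rolled → 16.03.01.02. Scheduled 11%. Javaros agreement on 16.01.02.02: 16.03.01.02 not covered; Javaros agreement on 16.02.02.03: 16.03.01.02 not covered; Javaros agreement on 16.01.01.01: 16.03.01.02 not covered. → 11%.
Line D: zinc → 16.01; tubes → 16.01.02; clad → 16.01.02.01. Scheduled 5%. Pellucia agreement on 16.03: 16.01.02.01 not covered. → 5%.
Sum: 3% + 38% + 11% + 5% = 57%.

57%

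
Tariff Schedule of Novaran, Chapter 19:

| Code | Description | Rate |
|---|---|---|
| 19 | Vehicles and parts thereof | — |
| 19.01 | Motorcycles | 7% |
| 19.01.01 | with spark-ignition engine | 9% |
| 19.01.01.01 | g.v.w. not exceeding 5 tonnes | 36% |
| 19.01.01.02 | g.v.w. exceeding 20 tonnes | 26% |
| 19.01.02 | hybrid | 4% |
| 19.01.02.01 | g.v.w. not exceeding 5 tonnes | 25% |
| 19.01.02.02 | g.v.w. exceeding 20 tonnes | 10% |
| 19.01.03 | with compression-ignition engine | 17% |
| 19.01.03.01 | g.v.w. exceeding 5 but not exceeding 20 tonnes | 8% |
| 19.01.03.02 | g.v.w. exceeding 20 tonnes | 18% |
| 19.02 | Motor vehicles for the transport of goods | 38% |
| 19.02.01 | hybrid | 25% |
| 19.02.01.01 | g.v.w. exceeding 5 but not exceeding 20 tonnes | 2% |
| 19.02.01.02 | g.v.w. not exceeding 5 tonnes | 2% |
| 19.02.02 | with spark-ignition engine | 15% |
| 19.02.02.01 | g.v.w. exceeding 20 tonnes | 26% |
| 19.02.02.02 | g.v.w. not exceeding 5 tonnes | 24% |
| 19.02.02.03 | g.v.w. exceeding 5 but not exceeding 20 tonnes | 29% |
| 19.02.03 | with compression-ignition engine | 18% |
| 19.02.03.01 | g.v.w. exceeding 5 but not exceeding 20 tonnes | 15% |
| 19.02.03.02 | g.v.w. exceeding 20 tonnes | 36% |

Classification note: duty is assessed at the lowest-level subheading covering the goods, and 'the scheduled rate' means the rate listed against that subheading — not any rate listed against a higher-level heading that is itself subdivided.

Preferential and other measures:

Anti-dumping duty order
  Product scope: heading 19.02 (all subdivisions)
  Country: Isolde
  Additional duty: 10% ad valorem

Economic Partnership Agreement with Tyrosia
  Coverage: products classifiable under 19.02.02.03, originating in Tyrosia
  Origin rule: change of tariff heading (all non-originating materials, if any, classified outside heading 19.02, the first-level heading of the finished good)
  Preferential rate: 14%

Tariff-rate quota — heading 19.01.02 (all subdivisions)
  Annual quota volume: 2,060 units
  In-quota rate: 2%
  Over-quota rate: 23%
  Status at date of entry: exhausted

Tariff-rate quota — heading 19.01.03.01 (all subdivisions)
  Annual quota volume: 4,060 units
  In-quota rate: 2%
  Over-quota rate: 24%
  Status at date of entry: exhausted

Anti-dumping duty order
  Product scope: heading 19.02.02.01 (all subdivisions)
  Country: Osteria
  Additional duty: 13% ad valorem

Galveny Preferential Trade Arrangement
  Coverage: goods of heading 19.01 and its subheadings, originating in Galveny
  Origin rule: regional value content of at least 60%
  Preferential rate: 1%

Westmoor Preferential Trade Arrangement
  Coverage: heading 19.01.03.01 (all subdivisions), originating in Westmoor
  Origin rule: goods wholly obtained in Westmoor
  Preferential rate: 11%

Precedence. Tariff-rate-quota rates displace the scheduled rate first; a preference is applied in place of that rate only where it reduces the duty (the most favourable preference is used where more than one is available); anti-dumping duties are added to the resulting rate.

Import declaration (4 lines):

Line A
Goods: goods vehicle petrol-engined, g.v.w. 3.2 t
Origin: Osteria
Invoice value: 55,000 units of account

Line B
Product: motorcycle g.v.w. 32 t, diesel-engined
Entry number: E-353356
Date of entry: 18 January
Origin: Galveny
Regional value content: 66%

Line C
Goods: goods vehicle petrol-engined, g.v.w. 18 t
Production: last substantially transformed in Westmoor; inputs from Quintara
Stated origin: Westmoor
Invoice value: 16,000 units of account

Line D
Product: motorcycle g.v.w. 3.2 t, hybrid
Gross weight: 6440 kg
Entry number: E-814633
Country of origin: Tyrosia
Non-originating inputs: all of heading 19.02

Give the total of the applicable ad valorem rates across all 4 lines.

77%

Line A: goods vehicle → 19.02; petrol-engined → 19.02.02; g.v.w. 3.2 t → 19.02.02.02. Scheduled 24%. No special measure applies. → 24%.
Line B: motorcycle → 19.01; diesel-engined → 19.01.03; g.v.w. 32 t → 19.01.03.02. Scheduled 18%. Galveny agreement on 19.01: RVC ≥ 60% → 1% available; preferential 1%. → 1%.
Line C: goods vehicle → 19.02; petrol-engined → 19.02.02; g.v.w. 18 t → 19.02.02.03. Scheduled 29%. Westmoor agreement on 19.01.03.01: 19.02.02.03 not covered. → 29%.
Line D: motorcycle → 19.01; hybrid → 19.01.02; g.v.w. 3.2 t → 19.01.02.01. Scheduled 25%. quota on 19.01.02 exhausted → over-quota 23%; Tyrosia agreement on 19.02.02.03: 19.01.02.01 not covered. → 23%.
Sum: 24% + 1% + 29% + 23% = 77%.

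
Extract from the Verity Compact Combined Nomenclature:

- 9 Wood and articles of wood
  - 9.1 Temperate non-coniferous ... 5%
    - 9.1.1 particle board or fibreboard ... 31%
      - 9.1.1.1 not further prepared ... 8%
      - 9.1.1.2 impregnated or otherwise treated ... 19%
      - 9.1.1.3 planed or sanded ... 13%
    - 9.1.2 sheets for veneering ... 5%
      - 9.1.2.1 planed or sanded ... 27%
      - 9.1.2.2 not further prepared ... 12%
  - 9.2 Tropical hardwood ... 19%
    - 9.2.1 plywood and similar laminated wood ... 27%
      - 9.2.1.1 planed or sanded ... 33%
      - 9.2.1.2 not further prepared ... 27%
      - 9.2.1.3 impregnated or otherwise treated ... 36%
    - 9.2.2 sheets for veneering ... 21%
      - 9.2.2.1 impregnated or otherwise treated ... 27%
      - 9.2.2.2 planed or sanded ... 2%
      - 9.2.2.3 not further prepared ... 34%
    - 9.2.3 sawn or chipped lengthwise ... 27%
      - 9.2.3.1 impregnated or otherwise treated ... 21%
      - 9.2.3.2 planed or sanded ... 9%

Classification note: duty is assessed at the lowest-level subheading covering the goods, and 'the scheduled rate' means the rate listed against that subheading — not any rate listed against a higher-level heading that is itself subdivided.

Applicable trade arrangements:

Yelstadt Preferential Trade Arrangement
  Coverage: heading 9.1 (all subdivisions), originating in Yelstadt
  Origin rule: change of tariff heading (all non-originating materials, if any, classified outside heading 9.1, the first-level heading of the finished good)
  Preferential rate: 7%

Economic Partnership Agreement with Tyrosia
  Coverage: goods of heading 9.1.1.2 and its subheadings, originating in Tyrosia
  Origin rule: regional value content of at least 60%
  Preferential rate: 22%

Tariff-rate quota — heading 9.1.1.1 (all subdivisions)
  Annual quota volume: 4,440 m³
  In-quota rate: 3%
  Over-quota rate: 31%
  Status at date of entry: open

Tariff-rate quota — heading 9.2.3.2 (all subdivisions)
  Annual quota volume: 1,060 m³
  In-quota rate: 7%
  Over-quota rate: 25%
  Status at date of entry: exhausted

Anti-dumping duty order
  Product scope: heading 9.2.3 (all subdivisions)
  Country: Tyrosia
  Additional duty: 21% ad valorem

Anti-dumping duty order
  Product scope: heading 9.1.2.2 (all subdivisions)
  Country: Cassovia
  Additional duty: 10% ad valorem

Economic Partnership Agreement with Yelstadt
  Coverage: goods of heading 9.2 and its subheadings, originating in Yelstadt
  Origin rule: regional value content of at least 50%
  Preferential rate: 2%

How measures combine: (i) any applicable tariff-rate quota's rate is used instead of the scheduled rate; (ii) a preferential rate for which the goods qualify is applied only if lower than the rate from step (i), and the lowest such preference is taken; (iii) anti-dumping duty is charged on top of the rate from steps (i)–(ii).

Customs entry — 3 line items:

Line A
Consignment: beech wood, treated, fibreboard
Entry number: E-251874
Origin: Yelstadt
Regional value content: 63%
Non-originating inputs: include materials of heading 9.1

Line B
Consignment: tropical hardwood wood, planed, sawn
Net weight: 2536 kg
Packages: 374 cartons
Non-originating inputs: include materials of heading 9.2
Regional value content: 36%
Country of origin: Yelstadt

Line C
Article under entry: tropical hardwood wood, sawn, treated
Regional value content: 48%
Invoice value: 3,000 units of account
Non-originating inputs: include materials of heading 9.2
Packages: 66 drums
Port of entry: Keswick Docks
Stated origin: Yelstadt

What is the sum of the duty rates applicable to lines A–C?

65%

Line A: beech → 9.1; fibreboard → 9.1.1; treated → 9.1.1.2. Scheduled 19%. Yelstadt agreement on 9.1: CTH not met; Yelstadt agreement on 9.2: 9.1.1.2 not covered. → 19%.
Line B: tropical hardwood → 9.2; sawn → 9.2.3; planed → 9.2.3.2. Scheduled 9%. quota on 9.2.3.2 exhausted → over-quota 25%; Yelstadt agreement on 9.1: 9.2.3.2 not covered; Yelstadt agreement on 9.2: RVC < 50%. → 25%.
Line C: tropical hardwood → 9.2; sawn → 9.2.3; treated → 9.2.3.1. Scheduled 21%. Yelstadt agreement on 9.1: 9.2.3.1 not covered; Yelstadt agreement on 9.2: RVC < 50%. → 21%.
Sum: 19% + 25% + 21% = 65%.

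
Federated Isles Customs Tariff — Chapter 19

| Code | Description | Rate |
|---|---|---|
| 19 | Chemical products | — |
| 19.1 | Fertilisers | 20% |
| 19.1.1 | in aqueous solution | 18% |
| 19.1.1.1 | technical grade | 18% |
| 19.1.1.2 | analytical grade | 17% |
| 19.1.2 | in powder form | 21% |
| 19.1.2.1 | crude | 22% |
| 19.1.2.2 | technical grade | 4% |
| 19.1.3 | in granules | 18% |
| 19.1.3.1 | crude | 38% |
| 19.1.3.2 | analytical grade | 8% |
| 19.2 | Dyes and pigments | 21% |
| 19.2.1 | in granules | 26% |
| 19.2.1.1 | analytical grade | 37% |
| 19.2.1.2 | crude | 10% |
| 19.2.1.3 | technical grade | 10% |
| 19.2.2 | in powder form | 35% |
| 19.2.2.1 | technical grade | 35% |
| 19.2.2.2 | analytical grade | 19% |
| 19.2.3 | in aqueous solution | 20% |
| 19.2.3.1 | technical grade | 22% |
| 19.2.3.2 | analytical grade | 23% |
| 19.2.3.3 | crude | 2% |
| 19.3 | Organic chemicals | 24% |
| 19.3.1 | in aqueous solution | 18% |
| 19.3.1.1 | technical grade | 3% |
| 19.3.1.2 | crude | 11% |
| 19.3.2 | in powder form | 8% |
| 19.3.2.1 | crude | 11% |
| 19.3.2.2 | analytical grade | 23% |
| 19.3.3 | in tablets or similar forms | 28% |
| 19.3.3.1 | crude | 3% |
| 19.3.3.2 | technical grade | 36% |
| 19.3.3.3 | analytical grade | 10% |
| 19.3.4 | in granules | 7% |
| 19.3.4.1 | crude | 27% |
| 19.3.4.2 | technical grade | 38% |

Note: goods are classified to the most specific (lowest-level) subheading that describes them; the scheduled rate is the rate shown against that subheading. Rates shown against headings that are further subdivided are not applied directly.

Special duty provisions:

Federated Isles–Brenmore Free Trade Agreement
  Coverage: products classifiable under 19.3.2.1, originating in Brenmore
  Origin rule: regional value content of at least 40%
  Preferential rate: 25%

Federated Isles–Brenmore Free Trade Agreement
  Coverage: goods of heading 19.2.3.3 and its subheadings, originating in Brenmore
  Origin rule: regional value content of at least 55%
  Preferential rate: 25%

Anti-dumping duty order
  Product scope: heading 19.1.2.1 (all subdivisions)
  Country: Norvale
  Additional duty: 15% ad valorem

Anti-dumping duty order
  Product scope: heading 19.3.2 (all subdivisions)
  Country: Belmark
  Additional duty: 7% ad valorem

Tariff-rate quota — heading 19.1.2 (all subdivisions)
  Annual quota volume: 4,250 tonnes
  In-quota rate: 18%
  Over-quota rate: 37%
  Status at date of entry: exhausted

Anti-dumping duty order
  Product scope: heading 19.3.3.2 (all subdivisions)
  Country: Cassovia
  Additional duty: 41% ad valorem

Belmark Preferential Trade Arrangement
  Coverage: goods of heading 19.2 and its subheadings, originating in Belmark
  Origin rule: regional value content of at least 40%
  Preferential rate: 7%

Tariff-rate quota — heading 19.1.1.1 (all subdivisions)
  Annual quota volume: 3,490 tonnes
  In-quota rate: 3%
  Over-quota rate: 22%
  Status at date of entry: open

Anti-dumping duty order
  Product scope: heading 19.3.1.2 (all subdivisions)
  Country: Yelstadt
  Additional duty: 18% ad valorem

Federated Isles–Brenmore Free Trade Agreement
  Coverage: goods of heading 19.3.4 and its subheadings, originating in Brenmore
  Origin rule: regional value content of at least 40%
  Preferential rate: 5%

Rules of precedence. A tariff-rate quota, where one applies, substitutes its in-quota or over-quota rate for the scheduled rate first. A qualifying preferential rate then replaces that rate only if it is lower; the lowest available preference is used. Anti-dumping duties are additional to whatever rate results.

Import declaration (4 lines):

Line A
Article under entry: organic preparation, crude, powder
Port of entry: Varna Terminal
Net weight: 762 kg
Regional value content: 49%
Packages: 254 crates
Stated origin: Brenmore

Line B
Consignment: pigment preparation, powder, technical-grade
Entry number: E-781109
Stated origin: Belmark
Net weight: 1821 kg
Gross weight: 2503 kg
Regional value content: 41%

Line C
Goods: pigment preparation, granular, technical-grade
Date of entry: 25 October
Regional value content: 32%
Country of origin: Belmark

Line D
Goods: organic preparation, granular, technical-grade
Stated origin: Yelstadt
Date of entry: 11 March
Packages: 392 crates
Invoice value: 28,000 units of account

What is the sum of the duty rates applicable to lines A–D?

Line A: organic → 19.3; powder → 19.3.2; crude → 19.3.2.1. Scheduled 11%. Brenmore agreement on 19.3.2.1: RVC ≥ 40% → 25% available; Brenmore agreement on 19.2.3.3: 19.3.2.1 not covered; Brenmore agreement on 19.3.4: 19.3.2.1 not covered; preference 25% not lower than 11% → no reduction. → 11%.
Line B: pigment → 19.2; powder → 19.2.2; technical-grade → 19.2.2.1. Scheduled 35%. Belmark agreement on 19.2: RVC ≥ 40% → 7% available; preferential 7%. → 7%.
Line C: pigment → 19.2; granular → 19.2.1; technical-grade → 19.2.1.3. Scheduled 10%. Belmark agreement on 19.2: RVC < 40%. → 10%.
Line D: organic → 19.3; granular → 19.3.4; technical-grade → 19.3.4.2. Scheduled 38%. No special measure applies. → 38%.
Sum: 11% + 7% + 10% + 38% = 66%.

66%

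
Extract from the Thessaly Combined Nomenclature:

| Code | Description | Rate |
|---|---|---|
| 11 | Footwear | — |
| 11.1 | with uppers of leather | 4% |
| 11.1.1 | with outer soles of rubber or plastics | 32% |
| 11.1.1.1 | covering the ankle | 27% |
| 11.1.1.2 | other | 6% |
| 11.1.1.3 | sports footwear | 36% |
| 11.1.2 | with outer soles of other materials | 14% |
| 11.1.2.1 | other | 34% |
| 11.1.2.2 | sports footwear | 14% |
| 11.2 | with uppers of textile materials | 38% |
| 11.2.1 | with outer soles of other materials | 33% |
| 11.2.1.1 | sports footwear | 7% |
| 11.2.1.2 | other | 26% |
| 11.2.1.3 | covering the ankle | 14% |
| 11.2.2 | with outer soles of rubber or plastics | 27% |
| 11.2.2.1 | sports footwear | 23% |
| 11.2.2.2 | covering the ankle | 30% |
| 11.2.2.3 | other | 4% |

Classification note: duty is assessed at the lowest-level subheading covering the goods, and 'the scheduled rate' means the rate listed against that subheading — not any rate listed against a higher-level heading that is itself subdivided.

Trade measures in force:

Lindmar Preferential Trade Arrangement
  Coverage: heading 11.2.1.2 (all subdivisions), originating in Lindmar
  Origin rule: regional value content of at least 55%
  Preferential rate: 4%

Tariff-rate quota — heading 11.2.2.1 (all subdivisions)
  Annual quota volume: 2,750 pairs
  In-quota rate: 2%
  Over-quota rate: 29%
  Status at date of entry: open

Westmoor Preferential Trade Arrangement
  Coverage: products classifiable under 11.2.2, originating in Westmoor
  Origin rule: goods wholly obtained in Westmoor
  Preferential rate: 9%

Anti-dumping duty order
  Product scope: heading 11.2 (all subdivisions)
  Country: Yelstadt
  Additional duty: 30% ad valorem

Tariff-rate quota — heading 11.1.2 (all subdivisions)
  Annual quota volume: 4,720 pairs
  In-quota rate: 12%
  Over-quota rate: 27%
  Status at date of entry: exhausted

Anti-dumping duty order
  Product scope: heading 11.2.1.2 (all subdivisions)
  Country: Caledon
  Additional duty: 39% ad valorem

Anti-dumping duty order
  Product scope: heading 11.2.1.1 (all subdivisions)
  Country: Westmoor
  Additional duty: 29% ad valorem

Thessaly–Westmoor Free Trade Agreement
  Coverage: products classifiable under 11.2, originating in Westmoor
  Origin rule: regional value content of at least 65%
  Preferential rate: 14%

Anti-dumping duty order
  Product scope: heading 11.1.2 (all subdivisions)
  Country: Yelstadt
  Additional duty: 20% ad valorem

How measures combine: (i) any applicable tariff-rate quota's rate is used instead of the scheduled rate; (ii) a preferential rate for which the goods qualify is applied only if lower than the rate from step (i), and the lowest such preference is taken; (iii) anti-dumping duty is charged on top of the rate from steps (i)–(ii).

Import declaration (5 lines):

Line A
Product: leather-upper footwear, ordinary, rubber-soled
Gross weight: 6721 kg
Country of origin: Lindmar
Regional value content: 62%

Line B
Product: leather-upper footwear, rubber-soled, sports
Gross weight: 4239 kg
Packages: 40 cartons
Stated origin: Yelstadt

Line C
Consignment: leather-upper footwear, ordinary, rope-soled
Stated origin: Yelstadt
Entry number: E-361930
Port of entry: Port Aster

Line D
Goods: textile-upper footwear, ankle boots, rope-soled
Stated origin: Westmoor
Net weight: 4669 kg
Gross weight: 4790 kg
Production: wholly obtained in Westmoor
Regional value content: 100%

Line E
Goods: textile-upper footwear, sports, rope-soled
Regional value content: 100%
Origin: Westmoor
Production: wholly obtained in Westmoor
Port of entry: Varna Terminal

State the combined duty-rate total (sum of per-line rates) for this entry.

139%

Line A: leather-upper → 11.1; rubber-soled → 11.1.1; ordinary → 11.1.1.2. Scheduled 6%. Lindmar agreement on 11.2.1.2: 11.1.1.2 not covered. → 6%.
Line B: leather-upper → 11.1; rubber-soled → 11.1.1; sports → 11.1.1.3. Scheduled 36%. No special measure applies. → 36%.
Line C: leather-upper → 11.1; rope-soled → 11.1.2; ordinary → 11.1.2.1. Scheduled 34%. quota on 11.1.2 exhausted → over-quota 27%; anti-dumping (Yelstadt, 11.1.2): +20%; total 27% + 20% = 47%. → 47%.
Line D: textile-upper → 11.2; rope-soled → 11.2.1; ankle boots → 11.2.1.3. Scheduled 14%. Westmoor agreement on 11.2.2: 11.2.1.3 not covered; Westmoor agreement on 11.2: RVC ≥ 65% → 14% available; preference 14% not lower than 14% → no reduction. → 14%.
Line E: textile-upper → 11.2; rope-soled → 11.2.1; sports → 11.2.1.1. Scheduled 7%. Westmoor agreement on 11.2.2: 11.2.1.1 not covered; Westmoor agreement on 11.2: RVC ≥ 65% → 14% available; preference 14% not lower than 7% → no reduction; anti-dumping (Westmoor, 11.2.1.1): +29%; total 7% + 29% = 36%. → 36%.
Sum: 6% + 36% + 47% + 14% + 36% = 139%.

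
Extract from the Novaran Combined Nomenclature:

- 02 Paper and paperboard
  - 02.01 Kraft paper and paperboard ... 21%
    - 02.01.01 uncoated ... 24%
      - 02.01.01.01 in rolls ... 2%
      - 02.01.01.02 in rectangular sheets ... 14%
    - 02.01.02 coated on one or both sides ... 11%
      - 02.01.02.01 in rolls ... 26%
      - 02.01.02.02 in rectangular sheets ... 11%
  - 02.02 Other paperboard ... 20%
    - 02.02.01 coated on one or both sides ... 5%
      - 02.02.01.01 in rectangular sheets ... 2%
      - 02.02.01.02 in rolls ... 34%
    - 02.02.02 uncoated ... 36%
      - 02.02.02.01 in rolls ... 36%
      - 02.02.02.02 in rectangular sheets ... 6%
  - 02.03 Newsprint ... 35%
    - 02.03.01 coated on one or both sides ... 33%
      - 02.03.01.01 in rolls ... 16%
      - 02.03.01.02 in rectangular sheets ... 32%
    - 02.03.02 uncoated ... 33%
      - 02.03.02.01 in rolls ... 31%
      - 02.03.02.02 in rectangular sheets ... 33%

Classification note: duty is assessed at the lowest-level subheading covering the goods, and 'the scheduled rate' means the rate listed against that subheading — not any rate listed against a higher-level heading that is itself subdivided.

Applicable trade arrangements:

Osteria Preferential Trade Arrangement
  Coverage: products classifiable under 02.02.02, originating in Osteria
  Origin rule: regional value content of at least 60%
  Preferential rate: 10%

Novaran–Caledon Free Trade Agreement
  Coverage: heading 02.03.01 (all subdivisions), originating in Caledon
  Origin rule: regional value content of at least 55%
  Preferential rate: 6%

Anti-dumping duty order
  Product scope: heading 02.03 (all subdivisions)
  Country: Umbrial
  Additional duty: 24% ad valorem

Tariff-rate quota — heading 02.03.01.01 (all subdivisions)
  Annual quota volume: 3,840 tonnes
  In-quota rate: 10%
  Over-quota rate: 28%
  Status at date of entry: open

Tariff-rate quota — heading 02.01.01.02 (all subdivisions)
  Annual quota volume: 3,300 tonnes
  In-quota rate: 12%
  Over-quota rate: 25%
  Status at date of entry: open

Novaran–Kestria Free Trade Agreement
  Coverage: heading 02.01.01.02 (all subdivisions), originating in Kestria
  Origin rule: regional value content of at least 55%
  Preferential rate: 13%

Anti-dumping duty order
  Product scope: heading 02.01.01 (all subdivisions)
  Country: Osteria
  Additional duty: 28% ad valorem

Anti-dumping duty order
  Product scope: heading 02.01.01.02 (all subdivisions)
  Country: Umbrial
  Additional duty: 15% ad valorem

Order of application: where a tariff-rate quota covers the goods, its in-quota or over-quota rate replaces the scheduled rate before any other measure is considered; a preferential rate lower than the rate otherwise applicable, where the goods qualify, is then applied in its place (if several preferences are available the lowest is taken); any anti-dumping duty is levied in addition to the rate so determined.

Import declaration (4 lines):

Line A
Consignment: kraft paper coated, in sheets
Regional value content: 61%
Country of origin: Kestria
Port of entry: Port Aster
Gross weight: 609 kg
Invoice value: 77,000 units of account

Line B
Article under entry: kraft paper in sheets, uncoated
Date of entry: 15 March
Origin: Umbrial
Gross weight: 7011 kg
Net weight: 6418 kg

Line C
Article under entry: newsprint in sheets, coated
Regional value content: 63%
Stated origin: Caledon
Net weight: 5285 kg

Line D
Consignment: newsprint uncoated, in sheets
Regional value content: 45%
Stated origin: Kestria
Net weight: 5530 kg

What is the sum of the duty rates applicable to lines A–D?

77%

Line A: kraft paper → 02.01; coated → 02.01.02; in sheets → 02.01.02.02. Scheduled 11%. Kestria agreement on 02.01.01.02: 02.01.02.02 not covered. → 11%.
Line B: kraft paper → 02.01; uncoated → 02.01.01; in sheets → 02.01.01.02. Scheduled 14%. quota on 02.01.01.02 open → in-quota 12%; anti-dumping (Umbrial, 02.01.01.02): +15%; total 12% + 15% = 27%. → 27%.
Line C: newsprint → 02.03; coated → 02.03.01; in sheets → 02.03.01.02. Scheduled 32%. Caledon agreement on 02.03.01: RVC ≥ 55% → 6% available; preferential 6%. → 6%.
Line D: newsprint → 02.03; uncoated → 02.03.02; in sheets → 02.03.02.02. Scheduled 33%. Kestria agreement on 02.01.01.02: 02.03.02.02 not covered. → 33%.
Sum: 11% + 27% + 6% + 33% = 77%.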